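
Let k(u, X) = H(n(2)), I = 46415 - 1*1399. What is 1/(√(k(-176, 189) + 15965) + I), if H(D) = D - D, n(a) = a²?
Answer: 45016/2026424291 - √15965/2026424291 ≈ 2.2152e-5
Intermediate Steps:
I = 45016 (I = 46415 - 1399 = 45016)
H(D) = 0
k(u, X) = 0
1/(√(k(-176, 189) + 15965) + I) = 1/(√(0 + 15965) + 45016) = 1/(√15965 + 45016) = 1/(45016 + √15965)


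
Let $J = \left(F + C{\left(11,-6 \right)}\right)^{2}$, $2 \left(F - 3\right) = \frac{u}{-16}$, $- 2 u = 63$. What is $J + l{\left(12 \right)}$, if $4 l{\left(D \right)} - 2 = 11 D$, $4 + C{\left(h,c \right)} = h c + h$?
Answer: $\frac{12534657}{4096} \approx 3060.2$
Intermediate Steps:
$u = - \frac{63}{2}$ ($u = \left(- \frac{1}{2}\right) 63 = - \frac{63}{2} \approx -31.5$)
$F = \frac{255}{64}$ ($F = 3 + \frac{\left(- \frac{63}{2}\right) \frac{1}{-16}}{2} = 3 + \frac{\left(- \frac{63}{2}\right) \left(- \frac{1}{16}\right)}{2} = 3 + \frac{1}{2} \cdot \frac{63}{32} = 3 + \frac{63}{64} = \frac{255}{64} \approx 3.9844$)
$C{\left(h,c \right)} = -4 + h + c h$ ($C{\left(h,c \right)} = -4 + \left(h c + h\right) = -4 + \left(c h + h\right) = -4 + \left(h + c h\right) = -4 + h + c h$)
$l{\left(D \right)} = \frac{1}{2} + \frac{11 D}{4}$
$J = \frac{12397441}{4096}$ ($J = \left(\frac{255}{64} - 59\right)^{2} = \left(- \frac{3521}{64}\right)^{2} = \frac{12397441}{4096} \approx 3026.7$)
$J + l{\left(12 \right)} = \frac{12397441}{4096} + \left(\frac{1}{2} + \frac{11}{4} \cdot 12\right) = \frac{12397441}{4096} + \left(\frac{1}{2} + 33\right) = \frac{12397441}{4096} + \frac{67}{2} = \frac{12534657}{4096}$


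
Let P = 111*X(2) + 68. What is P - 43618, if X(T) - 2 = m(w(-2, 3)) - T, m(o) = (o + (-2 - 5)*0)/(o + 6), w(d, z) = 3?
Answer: -43513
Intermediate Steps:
m(o) = o/(6 + o) (m(o) = (o - 7*0)/(6 + o) = (o + 0)/(6 + o) = o/(6 + o))
X(T) = 7/3 - T (X(T) = 2 + (3/(6 + 3) - T) = 2 + (3/9 - T) = 2 + (3*(1/9) - T) = 2 + (1/3 - T) = 7/3 - T)
P = 105 (P = 111*(7/3 - 1*2) + 68 = 111*(7/3 - 2) + 68 = 111*(1/3) + 68 = 37 + 68 = 105)
P - 43618 = 105 - 43618 = -43513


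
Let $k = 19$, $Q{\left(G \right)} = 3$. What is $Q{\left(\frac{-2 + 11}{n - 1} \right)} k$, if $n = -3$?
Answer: $57$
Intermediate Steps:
$Q{\left(\frac{-2 + 11}{n - 1} \right)} k = 3 \cdot 19 = 57$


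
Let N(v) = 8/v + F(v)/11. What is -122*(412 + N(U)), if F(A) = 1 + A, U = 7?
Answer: -3887896/77 ≈ -50492.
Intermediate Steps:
N(v) = 1/11 + 8/v + v/11 (N(v) = 8/v + (1 + v)/11 = 8/v + (1 + v)*(1/11) = 8/v + (1/11 + v/11) = 1/11 + 8/v + v/11)
-122*(412 + N(U)) = -122*(412 + (1/11)*(88 + 7*(1 + 7))/7) = -122*(412 + (1/11)*(⅐)*(88 + 7*8)) = -122*(412 + (1/11)*(⅐)*(88 + 56)) = -122*(412 + (1/11)*(⅐)*144) = -122*(412 + 144/77) = -122*31868/77 = -3887896/77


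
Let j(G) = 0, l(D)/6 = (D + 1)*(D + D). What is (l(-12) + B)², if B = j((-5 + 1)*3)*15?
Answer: 2509056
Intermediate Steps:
l(D) = 12*D*(1 + D) (l(D) = 6*((D + 1)*(D + D)) = 6*((1 + D)*(2*D)) = 6*(2*D*(1 + D)) = 12*D*(1 + D))
B = 0 (B = 0*15 = 0)
(l(-12) + B)² = (12*(-12)*(1 - 12) + 0)² = (12*(-12)*(-11) + 0)² = (1584 + 0)² = 1584² = 2509056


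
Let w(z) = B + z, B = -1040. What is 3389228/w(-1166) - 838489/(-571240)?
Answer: -967106447993/630077720 ≈ -1534.9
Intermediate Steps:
w(z) = -1040 + z
3389228/w(-1166) - 838489/(-571240) = 3389228/(-1040 - 1166) - 838489/(-571240) = 3389228/(-2206) - 838489*(-1/571240) = 3389228*(-1/2206) + 838489/571240 = -1694614/1103 + 838489/571240 = -967106447993/630077720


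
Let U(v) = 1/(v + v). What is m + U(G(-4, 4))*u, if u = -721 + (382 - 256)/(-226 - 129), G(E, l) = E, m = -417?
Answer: -928199/2840 ≈ -326.83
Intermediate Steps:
U(v) = 1/(2*v)
u = -256081/355 (u = -721 + 126/(-355) = -721 + 126*(-1/355) = -721 - 126/355 = -256081/355 ≈ -721.35)
m + U(G(-4, 4))*u = -417 + ((½)/(-4))*(-256081/355) = -417 + ((½)*(-¼))*(-256081/355) = -417 - ⅛*(-256081/355) = -417 + 256081/2840 = -928199/2840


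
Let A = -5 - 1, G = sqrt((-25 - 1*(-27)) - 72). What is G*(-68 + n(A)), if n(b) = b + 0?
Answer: -74*I*sqrt(70) ≈ -619.13*I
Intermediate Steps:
G = I*sqrt(70) (G = sqrt((-25 + 27) - 72) = sqrt(2 - 72) = sqrt(-70) = I*sqrt(70) ≈ 8.3666*I)
A = -6
n(b) = b
G*(-68 + n(A)) = (I*sqrt(70))*(-68 - 6) = (I*sqrt(70))*(-74) = -74*I*sqrt(70)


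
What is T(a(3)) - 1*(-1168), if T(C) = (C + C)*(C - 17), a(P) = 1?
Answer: 1136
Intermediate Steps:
T(C) = 2*C*(-17 + C) (T(C) = (2*C)*(-17 + C) = 2*C*(-17 + C))
T(a(3)) - 1*(-1168) = 2*1*(-17 + 1) - 1*(-1168) = 2*1*(-16) + 1168 = -32 + 1168 = 1136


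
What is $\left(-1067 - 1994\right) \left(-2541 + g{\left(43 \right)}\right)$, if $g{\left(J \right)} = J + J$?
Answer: $7514755$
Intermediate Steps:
$g{\left(J \right)} = 2 J$
$\left(-1067 - 1994\right) \left(-2541 + g{\left(43 \right)}\right) = \left(-1067 - 1994\right) \left(-2541 + 2 \cdot 43\right) = - 3061 \left(-2541 + 86\right) = \left(-3061\right) \left(-2455\right) = 7514755$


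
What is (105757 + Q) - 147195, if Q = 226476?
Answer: 185038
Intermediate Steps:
(105757 + Q) - 147195 = (105757 + 226476) - 147195 = 332233 - 147195 = 185038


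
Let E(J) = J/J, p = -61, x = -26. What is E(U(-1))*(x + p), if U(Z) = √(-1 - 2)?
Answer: -87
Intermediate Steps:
U(Z) = I*√3 (U(Z) = √(-3) = I*√3)
E(J) = 1
E(U(-1))*(x + p) = 1*(-26 - 61) = 1*(-87) = -87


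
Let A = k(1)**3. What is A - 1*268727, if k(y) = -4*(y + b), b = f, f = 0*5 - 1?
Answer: -268727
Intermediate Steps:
f = -1 (f = 0 - 1 = -1)
b = -1
k(y) = 4 - 4*y (k(y) = -4*(y - 1) = -4*(-1 + y) = 4 - 4*y)
A = 0 (A = (4 - 4*1)**3 = (4 - 4)**3 = 0**3 = 0)
A - 1*268727 = 0 - 1*268727 = 0 - 268727 = -268727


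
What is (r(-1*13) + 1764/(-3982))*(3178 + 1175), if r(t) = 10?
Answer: 82828884/1991 ≈ 41602.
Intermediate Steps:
(r(-1*13) + 1764/(-3982))*(3178 + 1175) = (10 + 1764/(-3982))*(3178 + 1175) = (10 + 1764*(-1/3982))*4353 = (10 - 882/1991)*4353 = (19028/1991)*4353 = 82828884/1991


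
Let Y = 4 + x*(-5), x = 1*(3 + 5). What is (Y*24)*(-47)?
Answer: 40608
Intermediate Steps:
x = 8 (x = 1*8 = 8)
Y = -36 (Y = 4 + 8*(-5) = 4 - 40 = -36)
(Y*24)*(-47) = -36*24*(-47) = -864*(-47) = 40608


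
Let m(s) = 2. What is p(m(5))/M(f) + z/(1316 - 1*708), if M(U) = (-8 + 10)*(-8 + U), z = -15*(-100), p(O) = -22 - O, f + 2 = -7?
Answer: 8199/2584 ≈ 3.1730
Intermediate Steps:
f = -9 (f = -2 - 7 = -9)
z = 1500
M(U) = -16 + 2*U (M(U) = 2*(-8 + U) = -16 + 2*U)
p(m(5))/M(f) + z/(1316 - 1*708) = (-22 - 1*2)/(-16 + 2*(-9)) + 1500/(1316 - 1*708) = (-22 - 2)/(-16 - 18) + 1500/(1316 - 708) = -24/(-34) + 1500/608 = -24*(-1/34) + 1500*(1/608) = 12/17 + 375/152 = 8199/2584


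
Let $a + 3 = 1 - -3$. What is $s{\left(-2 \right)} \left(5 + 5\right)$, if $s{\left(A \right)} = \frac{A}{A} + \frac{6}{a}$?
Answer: $70$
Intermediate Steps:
$a = 1$ ($a = -3 + \left(1 - -3\right) = -3 + \left(1 + 3\right) = -3 + 4 = 1$)
$s{\left(A \right)} = 7$ ($s{\left(A \right)} = \frac{A}{A} + \frac{6}{1} = 1 + 6 \cdot 1 = 1 + 6 = 7$)
$s{\left(-2 \right)} \left(5 + 5\right) = 7 \left(5 + 5\right) = 7 \cdot 10 = 70$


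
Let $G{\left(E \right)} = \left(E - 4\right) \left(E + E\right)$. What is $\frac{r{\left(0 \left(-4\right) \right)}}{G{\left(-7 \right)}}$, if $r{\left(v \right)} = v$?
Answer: $0$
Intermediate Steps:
$G{\left(E \right)} = 2 E \left(-4 + E\right)$ ($G{\left(E \right)} = \left(-4 + E\right) 2 E = 2 E \left(-4 + E\right)$)
$\frac{r{\left(0 \left(-4\right) \right)}}{G{\left(-7 \right)}} = \frac{0 \left(-4\right)}{2 \left(-7\right) \left(-4 - 7\right)} = \frac{0}{2 \left(-7\right) \left(-11\right)} = \frac{0}{154} = 0 \cdot \frac{1}{154} = 0$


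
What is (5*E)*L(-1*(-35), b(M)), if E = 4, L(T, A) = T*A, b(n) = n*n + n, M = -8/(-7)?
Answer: 12000/7 ≈ 1714.3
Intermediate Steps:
M = 8/7 (M = -8*(-⅐) = 8/7 ≈ 1.1429)
b(n) = n + n² (b(n) = n² + n = n + n²)
L(T, A) = A*T
(5*E)*L(-1*(-35), b(M)) = (5*4)*((8*(1 + 8/7)/7)*(-1*(-35))) = 20*(((8/7)*(15/7))*35) = 20*((120/49)*35) = 20*(600/7) = 12000/7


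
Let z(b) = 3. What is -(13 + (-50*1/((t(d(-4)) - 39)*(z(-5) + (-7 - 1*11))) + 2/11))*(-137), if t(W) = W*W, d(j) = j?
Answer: 1355615/759 ≈ 1786.1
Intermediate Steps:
t(W) = W²
-(13 + (-50*1/((t(d(-4)) - 39)*(z(-5) + (-7 - 1*11))) + 2/11))*(-137) = -(13 + (-50*1/((3 + (-7 - 1*11))*((-4)² - 39)) + 2/11))*(-137) = -(13 + (-50*1/((3 + (-7 - 11))*(16 - 39)) + 2*(1/11)))*(-137) = -(13 + (-50*(-1/(23*(3 - 18))) + 2/11))*(-137) = -(13 + (-50/((-23*(-15))) + 2/11))*(-137) = -(13 + (-50/345 + 2/11))*(-137) = -(13 + (-50*1/345 + 2/11))*(-137) = -(13 + (-10/69 + 2/11))*(-137) = -(13 + 28/759)*(-137) = -9895*(-137)/759 = -1*(-1355615/759) = 1355615/759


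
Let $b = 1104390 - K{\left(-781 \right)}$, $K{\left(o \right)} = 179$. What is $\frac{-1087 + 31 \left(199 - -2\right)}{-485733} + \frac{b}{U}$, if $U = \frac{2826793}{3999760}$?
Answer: $\frac{2145278147697777688}{1373066644269} \approx 1.5624 \cdot 10^{6}$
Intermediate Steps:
$U = \frac{2826793}{3999760}$ ($U = 2826793 \cdot \frac{1}{3999760} = \frac{2826793}{3999760} \approx 0.70674$)
$b = 1104211$ ($b = 1104390 - 179 = 1104211$)
$\frac{-1087 + 31 \left(199 - -2\right)}{-485733} + \frac{b}{U} = \frac{-1087 + 31 \left(199 - -2\right)}{-485733} + \frac{1104211}{\frac{2826793}{3999760}} = \left(-1087 + 31 \left(199 + 2\right)\right) \left(- \frac{1}{485733}\right) + 1104211 \cdot \frac{3999760}{2826793} = \left(-1087 + 31 \cdot 201\right) \left(- \frac{1}{485733}\right) + \frac{4416578989360}{2826793} = \left(-1087 + 6231\right) \left(- \frac{1}{485733}\right) + \frac{4416578989360}{2826793} = 5144 \left(- \frac{1}{485733}\right) + \frac{4416578989360}{2826793} = - \frac{5144}{485733} + \frac{4416578989360}{2826793} = \frac{2145278147697777688}{1373066644269}$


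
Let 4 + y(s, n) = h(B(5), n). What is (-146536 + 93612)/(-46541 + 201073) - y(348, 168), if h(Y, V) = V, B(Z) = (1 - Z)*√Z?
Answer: -6349043/38633 ≈ -164.34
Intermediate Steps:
B(Z) = √Z*(1 - Z)
y(s, n) = -4 + n
(-146536 + 93612)/(-46541 + 201073) - y(348, 168) = (-146536 + 93612)/(-46541 + 201073) - (-4 + 168) = -52924/154532 - 1*164 = -52924*1/154532 - 164 = -13231/38633 - 164 = -6349043/38633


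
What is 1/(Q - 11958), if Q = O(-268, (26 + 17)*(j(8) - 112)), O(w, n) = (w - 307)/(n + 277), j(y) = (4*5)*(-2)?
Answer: -6259/74844547 ≈ -8.3627e-5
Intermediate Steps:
j(y) = -40 (j(y) = 20*(-2) = -40)
O(w, n) = (-307 + w)/(277 + n)
Q = 575/6259 (Q = (-307 - 268)/(277 + (26 + 17)*(-40 - 112)) = -575/(277 + 43*(-152)) = -575/(277 - 6536) = -575/(-6259) = -1/6259*(-575) = 575/6259 ≈ 0.091868)
1/(Q - 11958) = 1/(575/6259 - 11958) = 1/(-74844547/6259) = -6259/74844547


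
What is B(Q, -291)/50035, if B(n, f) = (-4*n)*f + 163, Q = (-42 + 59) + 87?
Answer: 121219/50035 ≈ 2.4227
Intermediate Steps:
Q = 104 (Q = 17 + 87 = 104)
B(n, f) = 163 - 4*f*n (B(n, f) = -4*f*n + 163 = 163 - 4*f*n)
B(Q, -291)/50035 = (163 - 4*(-291)*104)/50035 = (163 + 121056)*(1/50035) = 121219*(1/50035) = 121219/50035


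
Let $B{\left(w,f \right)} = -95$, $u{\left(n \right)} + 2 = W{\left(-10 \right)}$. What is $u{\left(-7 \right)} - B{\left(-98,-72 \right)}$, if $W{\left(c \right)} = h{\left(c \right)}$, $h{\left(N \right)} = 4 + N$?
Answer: $87$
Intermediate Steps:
$W{\left(c \right)} = 4 + c$
$u{\left(n \right)} = -8$ ($u{\left(n \right)} = -2 + \left(4 - 10\right) = -2 - 6 = -8$)
$u{\left(-7 \right)} - B{\left(-98,-72 \right)} = -8 - -95 = -8 + 95 = 87$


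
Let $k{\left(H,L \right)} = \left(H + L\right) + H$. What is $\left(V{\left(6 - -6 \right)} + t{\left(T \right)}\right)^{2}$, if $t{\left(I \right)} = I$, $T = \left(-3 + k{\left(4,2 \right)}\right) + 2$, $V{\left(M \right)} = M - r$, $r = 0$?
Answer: $441$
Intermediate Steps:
$k{\left(H,L \right)} = L + 2 H$
$V{\left(M \right)} = M$ ($V{\left(M \right)} = M - 0 = M + 0 = M$)
$T = 9$ ($T = \left(-3 + \left(2 + 2 \cdot 4\right)\right) + 2 = \left(-3 + \left(2 + 8\right)\right) + 2 = \left(-3 + 10\right) + 2 = 7 + 2 = 9$)
$\left(V{\left(6 - -6 \right)} + t{\left(T \right)}\right)^{2} = \left(\left(6 - -6\right) + 9\right)^{2} = \left(\left(6 + 6\right) + 9\right)^{2} = \left(12 + 9\right)^{2} = 21^{2} = 441$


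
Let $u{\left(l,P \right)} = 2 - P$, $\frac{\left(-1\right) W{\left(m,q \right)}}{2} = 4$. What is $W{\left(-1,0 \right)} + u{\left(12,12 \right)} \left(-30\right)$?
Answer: $292$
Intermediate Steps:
$W{\left(m,q \right)} = -8$ ($W{\left(m,q \right)} = \left(-2\right) 4 = -8$)
$W{\left(-1,0 \right)} + u{\left(12,12 \right)} \left(-30\right) = -8 + \left(2 - 12\right) \left(-30\right) = -8 - -300 = -8 + 300 = 292$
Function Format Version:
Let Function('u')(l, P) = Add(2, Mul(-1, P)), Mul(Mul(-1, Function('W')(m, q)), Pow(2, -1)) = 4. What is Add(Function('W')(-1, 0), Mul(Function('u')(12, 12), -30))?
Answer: 292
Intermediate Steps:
Function('W')(m, q) = -8 (Function('W')(m, q) = Mul(-2, 4) = -8)
Add(Function('W')(-1, 0), Mul(Function('u')(12, 12), -30)) = Add(-8, Mul(Add(2, Mul(-1, 12)), -30)) = Add(-8, Mul(Add(2, -12), -30)) = Add(-8, Mul(-10, -30)) = Add(-8, 300) = 292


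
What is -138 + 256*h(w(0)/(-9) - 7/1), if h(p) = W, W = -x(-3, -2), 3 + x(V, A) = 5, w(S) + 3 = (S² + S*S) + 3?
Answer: -650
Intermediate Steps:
w(S) = 2*S² (w(S) = -3 + ((S² + S*S) + 3) = -3 + ((S² + S²) + 3) = -3 + (2*S² + 3) = -3 + (3 + 2*S²) = 2*S²)
x(V, A) = 2 (x(V, A) = -3 + 5 = 2)
W = -2 (W = -1*2 = -2)
h(p) = -2
-138 + 256*h(w(0)/(-9) - 7/1) = -138 + 256*(-2) = -138 - 512 = -650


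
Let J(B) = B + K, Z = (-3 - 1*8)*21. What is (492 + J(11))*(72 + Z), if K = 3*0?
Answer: -79977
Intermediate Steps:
Z = -231 (Z = (-3 - 8)*21 = -11*21 = -231)
K = 0
J(B) = B (J(B) = B + 0 = B)
(492 + J(11))*(72 + Z) = (492 + 11)*(72 - 231) = 503*(-159) = -79977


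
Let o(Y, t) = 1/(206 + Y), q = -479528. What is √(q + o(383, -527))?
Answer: I*√166358332699/589 ≈ 692.48*I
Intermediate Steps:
√(q + o(383, -527)) = √(-479528 + 1/(206 + 383)) = √(-479528 + 1/589) = √(-282441991/589) = I*√166358332699/589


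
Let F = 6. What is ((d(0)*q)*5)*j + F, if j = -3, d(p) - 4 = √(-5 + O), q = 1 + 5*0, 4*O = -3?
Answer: -54 - 15*I*√23/2 ≈ -54.0 - 35.969*I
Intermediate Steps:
O = -¾ (O = (¼)*(-3) = -¾ ≈ -0.75000)
q = 1 (q = 1 + 0 = 1)
d(p) = 4 + I*√23/2 (d(p) = 4 + √(-5 - ¾) = 4 + √(-23/4) = 4 + I*√23/2)
((d(0)*q)*5)*j + F = (((4 + I*√23/2)*1)*5)*(-3) + 6 = ((4 + I*√23/2)*5)*(-3) + 6 = (20 + 5*I*√23/2)*(-3) + 6 = (-60 - 15*I*√23/2) + 6 = -54 - 15*I*√23/2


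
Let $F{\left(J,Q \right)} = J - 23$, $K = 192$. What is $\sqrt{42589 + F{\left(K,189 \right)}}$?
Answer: $\sqrt{42758} \approx 206.78$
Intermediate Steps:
$F{\left(J,Q \right)} = -23 + J$ ($F{\left(J,Q \right)} = J - 23 = -23 + J$)
$\sqrt{42589 + F{\left(K,189 \right)}} = \sqrt{42589 + \left(-23 + 192\right)} = \sqrt{42589 + 169} = \sqrt{42758}$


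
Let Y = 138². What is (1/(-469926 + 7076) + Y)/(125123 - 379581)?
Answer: -8814515399/117775885300 ≈ -0.074841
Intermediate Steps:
Y = 19044
(1/(-469926 + 7076) + Y)/(125123 - 379581) = (1/(-469926 + 7076) + 19044)/(125123 - 379581) = (1/(-462850) + 19044)/(-254458) = (-1/462850 + 19044)*(-1/254458) = (8814515399/462850)*(-1/254458) = -8814515399/117775885300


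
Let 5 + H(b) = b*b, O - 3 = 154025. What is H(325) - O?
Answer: -48408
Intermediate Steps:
O = 154028 (O = 3 + 154025 = 154028)
H(b) = -5 + b**2 (H(b) = -5 + b*b = -5 + b**2)
H(325) - O = (-5 + 325**2) - 1*154028 = (-5 + 105625) - 154028 = 105620 - 154028 = -48408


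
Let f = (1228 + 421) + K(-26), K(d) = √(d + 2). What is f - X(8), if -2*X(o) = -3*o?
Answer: 1637 + 2*I*√6 ≈ 1637.0 + 4.899*I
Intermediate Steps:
K(d) = √(2 + d)
X(o) = 3*o/2 (X(o) = -(-3)*o/2 = 3*o/2)
f = 1649 + 2*I*√6 (f = (1228 + 421) + √(2 - 26) = 1649 + √(-24) = 1649 + 2*I*√6 ≈ 1649.0 + 4.899*I)
f - X(8) = (1649 + 2*I*√6) - 3*8/2 = (1649 + 2*I*√6) - 1*12 = (1649 + 2*I*√6) - 12 = 1637 + 2*I*√6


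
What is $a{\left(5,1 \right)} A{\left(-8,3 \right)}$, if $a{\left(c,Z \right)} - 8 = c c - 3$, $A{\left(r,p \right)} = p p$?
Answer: $270$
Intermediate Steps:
$A{\left(r,p \right)} = p^{2}$
$a{\left(c,Z \right)} = 5 + c^{2}$ ($a{\left(c,Z \right)} = 8 + \left(c c - 3\right) = 8 + \left(c^{2} - 3\right) = 8 + \left(-3 + c^{2}\right) = 5 + c^{2}$)
$a{\left(5,1 \right)} A{\left(-8,3 \right)} = \left(5 + 5^{2}\right) 3^{2} = \left(5 + 25\right) 9 = 30 \cdot 9 = 270$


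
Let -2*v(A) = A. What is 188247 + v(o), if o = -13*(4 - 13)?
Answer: 376377/2 ≈ 1.8819e+5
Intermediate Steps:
o = 117 (o = -13*(-9) = 117)
v(A) = -A/2
188247 + v(o) = 188247 - ½*117 = 188247 - 117/2 = 376377/2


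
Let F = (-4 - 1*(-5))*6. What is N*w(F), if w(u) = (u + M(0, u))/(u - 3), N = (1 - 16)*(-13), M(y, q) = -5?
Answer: 65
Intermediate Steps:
N = 195 (N = -15*(-13) = 195)
F = 6 (F = (-4 + 5)*6 = 1*6 = 6)
w(u) = (-5 + u)/(-3 + u) (w(u) = (u - 5)/(u - 3) = (-5 + u)/(-3 + u))
N*w(F) = 195*((-5 + 6)/(-3 + 6)) = 195*(1/3) = 65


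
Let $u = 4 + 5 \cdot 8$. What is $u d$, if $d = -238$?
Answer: $-10472$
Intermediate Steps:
$u = 44$ ($u = 4 + 40 = 44$)
$u d = 44 \left(-238\right) = -10472$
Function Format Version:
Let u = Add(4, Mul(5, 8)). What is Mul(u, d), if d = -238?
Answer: -10472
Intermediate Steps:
u = 44 (u = Add(4, 40) = 44)
Mul(u, d) = Mul(44, -238) = -10472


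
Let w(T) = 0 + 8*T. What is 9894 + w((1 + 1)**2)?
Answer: 9926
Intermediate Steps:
w(T) = 8*T
9894 + w((1 + 1)**2) = 9894 + 8*(1 + 1)**2 = 9894 + 8*2**2 = 9894 + 8*4 = 9894 + 32 = 9926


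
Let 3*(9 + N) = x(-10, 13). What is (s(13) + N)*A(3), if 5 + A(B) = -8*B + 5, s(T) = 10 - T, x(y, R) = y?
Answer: 368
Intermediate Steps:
N = -37/3 (N = -9 + (1/3)*(-10) = -9 - 10/3 = -37/3 ≈ -12.333)
A(B) = -8*B (A(B) = -5 + (-8*B + 5) = -5 + (5 - 8*B) = -8*B)
(s(13) + N)*A(3) = ((10 - 1*13) - 37/3)*(-8*3) = ((10 - 13) - 37/3)*(-24) = (-3 - 37/3)*(-24) = -46/3*(-24) = 368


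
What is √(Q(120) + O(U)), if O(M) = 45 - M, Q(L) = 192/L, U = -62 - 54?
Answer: √4065/5 ≈ 12.751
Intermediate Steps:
U = -116
√(Q(120) + O(U)) = √(192/120 + (45 - 1*(-116))) = √(192*(1/120) + (45 + 116)) = √(8/5 + 161) = √(813/5) = √4065/5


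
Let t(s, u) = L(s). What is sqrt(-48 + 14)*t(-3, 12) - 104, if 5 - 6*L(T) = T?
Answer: -104 + 4*I*sqrt(34)/3 ≈ -104.0 + 7.7746*I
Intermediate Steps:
L(T) = 5/6 - T/6
t(s, u) = 5/6 - s/6
sqrt(-48 + 14)*t(-3, 12) - 104 = sqrt(-48 + 14)*(5/6 - 1/6*(-3)) - 104 = sqrt(-34)*(5/6 + 1/2) - 104 = (I*sqrt(34))*(4/3) - 104 = 4*I*sqrt(34)/3 - 104 = -104 + 4*I*sqrt(34)/3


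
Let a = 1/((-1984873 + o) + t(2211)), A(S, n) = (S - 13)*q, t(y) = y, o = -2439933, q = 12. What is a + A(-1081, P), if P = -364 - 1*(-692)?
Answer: -58059827161/4422595 ≈ -13128.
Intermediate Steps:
P = 328 (P = -364 + 692 = 328)
A(S, n) = -156 + 12*S (A(S, n) = (S - 13)*12 = (-13 + S)*12 = -156 + 12*S)
a = -1/4422595 (a = 1/((-1984873 - 2439933) + 2211) = 1/(-4424806 + 2211) = 1/(-4422595) = -1/4422595 ≈ -2.2611e-7)
a + A(-1081, P) = -1/4422595 + (-156 + 12*(-1081)) = -1/4422595 + (-156 - 12972) = -1/4422595 - 13128 = -58059827161/4422595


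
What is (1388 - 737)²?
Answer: 423801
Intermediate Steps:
(1388 - 737)² = 651² = 423801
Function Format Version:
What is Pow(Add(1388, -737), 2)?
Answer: 423801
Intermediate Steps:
Pow(Add(1388, -737), 2) = Pow(651, 2) = 423801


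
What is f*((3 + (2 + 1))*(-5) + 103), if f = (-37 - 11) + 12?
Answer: -2628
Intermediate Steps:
f = -36 (f = -48 + 12 = -36)
f*((3 + (2 + 1))*(-5) + 103) = -36*((3 + (2 + 1))*(-5) + 103) = -36*((3 + 3)*(-5) + 103) = -36*(6*(-5) + 103) = -36*(-30 + 103) = -36*73 = -2628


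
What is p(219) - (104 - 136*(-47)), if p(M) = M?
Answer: -6277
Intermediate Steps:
p(219) - (104 - 136*(-47)) = 219 - (104 - 136*(-47)) = 219 - (104 + 6392) = 219 - 1*6496 = 219 - 6496 = -6277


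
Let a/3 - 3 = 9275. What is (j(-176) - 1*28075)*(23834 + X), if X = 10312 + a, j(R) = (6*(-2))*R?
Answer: -1609186740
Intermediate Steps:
a = 27834 (a = 9 + 3*9275 = 9 + 27825 = 27834)
j(R) = -12*R
X = 38146 (X = 10312 + 27834 = 38146)
(j(-176) - 1*28075)*(23834 + X) = (-12*(-176) - 1*28075)*(23834 + 38146) = (2112 - 28075)*61980 = -25963*61980 = -1609186740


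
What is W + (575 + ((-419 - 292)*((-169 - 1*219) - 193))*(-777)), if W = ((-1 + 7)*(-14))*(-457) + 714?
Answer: -320932030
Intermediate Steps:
W = 39102 (W = (6*(-14))*(-457) + 714 = -84*(-457) + 714 = 38388 + 714 = 39102)
W + (575 + ((-419 - 292)*((-169 - 1*219) - 193))*(-777)) = 39102 + (575 + ((-419 - 292)*((-169 - 1*219) - 193))*(-777)) = 39102 + (575 - 711*((-169 - 219) - 193)*(-777)) = 39102 + (575 - 711*(-388 - 193)*(-777)) = 39102 + (575 - 711*(-581)*(-777)) = 39102 + (575 + 413091*(-777)) = 39102 + (575 - 320971707) = 39102 - 320971132 = -320932030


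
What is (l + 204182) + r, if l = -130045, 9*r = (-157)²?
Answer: 691882/9 ≈ 76876.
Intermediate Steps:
r = 24649/9 (r = (⅑)*(-157)² = (⅑)*24649 = 24649/9 ≈ 2738.8)
(l + 204182) + r = (-130045 + 204182) + 24649/9 = 74137 + 24649/9 = 691882/9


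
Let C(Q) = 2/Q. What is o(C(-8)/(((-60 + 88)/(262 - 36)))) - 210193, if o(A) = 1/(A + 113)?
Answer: -1306349439/6215 ≈ -2.1019e+5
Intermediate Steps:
o(A) = 1/(113 + A)
o(C(-8)/(((-60 + 88)/(262 - 36)))) - 210193 = 1/(113 + (2/(-8))/(((-60 + 88)/(262 - 36)))) - 210193 = 1/(113 + (2*(-⅛))/((28/226))) - 210193 = 1/(113 - 1/(4*(28*(1/226)))) - 210193 = 1/(113 - 1/(4*14/113)) - 210193 = 1/(113 - ¼*113/14) - 210193 = 1/(113 - 113/56) - 210193 = 1/(6215/56) - 210193 = 56/6215 - 210193 = -1306349439/6215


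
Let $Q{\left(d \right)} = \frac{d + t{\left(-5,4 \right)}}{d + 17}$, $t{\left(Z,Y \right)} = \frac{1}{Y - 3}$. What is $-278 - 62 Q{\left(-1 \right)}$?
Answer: $-278$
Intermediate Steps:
$t{\left(Z,Y \right)} = \frac{1}{-3 + Y}$
$Q{\left(d \right)} = \frac{1 + d}{17 + d}$ ($Q{\left(d \right)} = \frac{d + \frac{1}{-3 + 4}}{d + 17} = \frac{d + 1^{-1}}{17 + d} = \frac{d + 1}{17 + d} = \frac{1 + d}{17 + d}$)
$-278 - 62 Q{\left(-1 \right)} = -278 - 62 \frac{1 - 1}{17 - 1} = -278 - 62 \cdot \frac{1}{16} \cdot 0 = -278 - 0 = -278 + 0 = -278$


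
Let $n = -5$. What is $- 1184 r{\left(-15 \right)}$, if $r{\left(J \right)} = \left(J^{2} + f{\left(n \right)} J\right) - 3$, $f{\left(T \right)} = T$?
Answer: $-351648$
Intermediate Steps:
$r{\left(J \right)} = -3 + J^{2} - 5 J$ ($r{\left(J \right)} = \left(J^{2} - 5 J\right) - 3 = -3 + J^{2} - 5 J$)
$- 1184 r{\left(-15 \right)} = - 1184 \left(-3 + \left(-15\right)^{2} - -75\right) = - 1184 \left(-3 + 225 + 75\right) = \left(-1184\right) 297 = -351648$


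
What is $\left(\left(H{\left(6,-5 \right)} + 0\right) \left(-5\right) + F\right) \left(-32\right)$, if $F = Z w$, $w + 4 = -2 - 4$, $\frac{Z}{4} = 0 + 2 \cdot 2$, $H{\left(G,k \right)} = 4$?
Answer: $5760$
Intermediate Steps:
$Z = 16$ ($Z = 4 \left(0 + 2 \cdot 2\right) = 4 \left(0 + 4\right) = 4 \cdot 4 = 16$)
$w = -10$ ($w = -4 - 6 = -10$)
$F = -160$ ($F = 16 \left(-10\right) = -160$)
$\left(\left(H{\left(6,-5 \right)} + 0\right) \left(-5\right) + F\right) \left(-32\right) = \left(\left(4 + 0\right) \left(-5\right) - 160\right) \left(-32\right) = \left(4 \left(-5\right) - 160\right) \left(-32\right) = \left(-20 - 160\right) \left(-32\right) = \left(-180\right) \left(-32\right) = 5760$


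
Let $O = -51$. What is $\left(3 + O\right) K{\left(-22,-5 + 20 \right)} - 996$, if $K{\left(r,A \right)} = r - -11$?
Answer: $-468$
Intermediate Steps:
$K{\left(r,A \right)} = 11 + r$ ($K{\left(r,A \right)} = r + 11 = 11 + r$)
$\left(3 + O\right) K{\left(-22,-5 + 20 \right)} - 996 = \left(3 - 51\right) \left(11 - 22\right) - 996 = \left(-48\right) \left(-11\right) - 996 = 528 - 996 = -468$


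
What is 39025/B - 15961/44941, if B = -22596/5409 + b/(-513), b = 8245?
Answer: -540825932136862/280576415197 ≈ -1927.6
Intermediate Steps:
B = -6243217/308313 (B = -22596/5409 + 8245/(-513) = -22596*1/5409 + 8245*(-1/513) = -7532/1803 - 8245/513 = -6243217/308313 ≈ -20.250)
39025/B - 15961/44941 = 39025/(-6243217/308313) - 15961/44941 = 39025*(-308313/6243217) - 15961*1/44941 = -12031914825/6243217 - 15961/44941 = -540825932136862/280576415197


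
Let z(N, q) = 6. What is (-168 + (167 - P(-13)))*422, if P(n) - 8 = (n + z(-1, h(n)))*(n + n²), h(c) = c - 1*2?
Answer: 457026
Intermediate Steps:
h(c) = -2 + c (h(c) = c - 2 = -2 + c)
P(n) = 8 + (6 + n)*(n + n²) (P(n) = 8 + (n + 6)*(n + n²) = 8 + (6 + n)*(n + n²))
(-168 + (167 - P(-13)))*422 = (-168 + (167 - (8 + (-13)³ + 6*(-13) + 7*(-13)²)))*422 = (-168 + (167 - (8 - 2197 - 78 + 7*169)))*422 = (-168 + (167 - (8 - 2197 - 78 + 1183)))*422 = (-168 + (167 - 1*(-1084)))*422 = (-168 + (167 + 1084))*422 = (-168 + 1251)*422 = 1083*422 = 457026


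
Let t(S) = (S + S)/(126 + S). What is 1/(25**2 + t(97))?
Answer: 223/139569 ≈ 0.0015978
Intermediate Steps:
t(S) = 2*S/(126 + S) (t(S) = (2*S)/(126 + S) = 2*S/(126 + S))
1/(25**2 + t(97)) = 1/(25**2 + 2*97/(126 + 97)) = 1/(625 + 2*97/223) = 1/(625 + 2*97*(1/223)) = 1/(625 + 194/223) = 1/(139569/223) = 223/139569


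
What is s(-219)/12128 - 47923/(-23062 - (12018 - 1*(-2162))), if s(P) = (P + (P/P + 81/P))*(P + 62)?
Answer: 67817635933/16485990624 ≈ 4.1137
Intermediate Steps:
s(P) = (62 + P)*(1 + P + 81/P) (s(P) = (P + (1 + 81/P))*(62 + P) = (1 + P + 81/P)*(62 + P) = (62 + P)*(1 + P + 81/P))
s(-219)/12128 - 47923/(-23062 - (12018 - 1*(-2162))) = (143 + (-219)**2 + 63*(-219) + 5022/(-219))/12128 - 47923/(-23062 - (12018 - 1*(-2162))) = (143 + 47961 - 13797 + 5022*(-1/219))*(1/12128) - 47923/(-23062 - (12018 + 2162)) = (143 + 47961 - 13797 - 1674/73)*(1/12128) - 47923/(-23062 - 1*14180) = (2502737/73)*(1/12128) - 47923/(-23062 - 14180) = 2502737/885344 - 47923/(-37242) = 2502737/885344 - 47923*(-1/37242) = 2502737/885344 + 47923/37242 = 67817635933/16485990624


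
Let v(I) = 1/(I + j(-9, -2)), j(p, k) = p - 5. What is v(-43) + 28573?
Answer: 1628660/57 ≈ 28573.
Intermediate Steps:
j(p, k) = -5 + p
v(I) = 1/(-14 + I) (v(I) = 1/(I + (-5 - 9)) = 1/(I - 14) = 1/(-14 + I))
v(-43) + 28573 = 1/(-14 - 43) + 28573 = 1/(-57) + 28573 = -1/57 + 28573 = 1628660/57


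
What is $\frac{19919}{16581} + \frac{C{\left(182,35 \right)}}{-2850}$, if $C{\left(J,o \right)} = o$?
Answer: $\frac{3745921}{3150390} \approx 1.189$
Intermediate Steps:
$\frac{19919}{16581} + \frac{C{\left(182,35 \right)}}{-2850} = \frac{19919}{16581} + \frac{35}{-2850} = 19919 \cdot \frac{1}{16581} + 35 \left(- \frac{1}{2850}\right) = \frac{19919}{16581} - \frac{7}{570} = \frac{3745921}{3150390}$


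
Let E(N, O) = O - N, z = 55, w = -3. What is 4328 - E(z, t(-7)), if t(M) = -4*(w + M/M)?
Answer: 4375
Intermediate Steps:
t(M) = 8 (t(M) = -4*(-3 + M/M) = -4*(-3 + 1) = -4*(-2) = 8)
4328 - E(z, t(-7)) = 4328 - (8 - 1*55) = 4328 - (8 - 55) = 4328 - 1*(-47) = 4328 + 47 = 4375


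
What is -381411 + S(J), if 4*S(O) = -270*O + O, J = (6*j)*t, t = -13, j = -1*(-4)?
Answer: -360429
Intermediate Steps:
j = 4
J = -312 (J = (6*4)*(-13) = 24*(-13) = -312)
S(O) = -269*O/4 (S(O) = (-270*O + O)/4 = (-269*O)/4 = -269*O/4)
-381411 + S(J) = -381411 - 269/4*(-312) = -381411 + 20982 = -360429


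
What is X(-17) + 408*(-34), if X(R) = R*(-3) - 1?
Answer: -13822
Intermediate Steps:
X(R) = -1 - 3*R (X(R) = -3*R - 1 = -1 - 3*R)
X(-17) + 408*(-34) = (-1 - 3*(-17)) + 408*(-34) = (-1 + 51) - 13872 = 50 - 13872 = -13822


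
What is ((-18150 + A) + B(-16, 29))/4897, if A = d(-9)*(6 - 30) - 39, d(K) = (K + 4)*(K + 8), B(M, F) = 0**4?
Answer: -18309/4897 ≈ -3.7388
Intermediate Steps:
B(M, F) = 0
d(K) = (4 + K)*(8 + K)
A = -159 (A = (32 + (-9)**2 + 12*(-9))*(6 - 30) - 39 = (32 + 81 - 108)*(-24) - 39 = 5*(-24) - 39 = -120 - 39 = -159)
((-18150 + A) + B(-16, 29))/4897 = ((-18150 - 159) + 0)/4897 = (-18309 + 0)*(1/4897) = -18309*1/4897 = -18309/4897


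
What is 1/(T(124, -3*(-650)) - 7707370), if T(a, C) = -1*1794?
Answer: -1/7709164 ≈ -1.2972e-7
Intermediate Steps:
T(a, C) = -1794
1/(T(124, -3*(-650)) - 7707370) = 1/(-1794 - 7707370) = 1/(-7709164) = -1/7709164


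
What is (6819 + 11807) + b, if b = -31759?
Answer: -13133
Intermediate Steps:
(6819 + 11807) + b = (6819 + 11807) - 31759 = 18626 - 31759 = -13133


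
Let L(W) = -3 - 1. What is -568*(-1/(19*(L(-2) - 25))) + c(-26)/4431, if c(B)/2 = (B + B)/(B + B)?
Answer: -2515706/2441481 ≈ -1.0304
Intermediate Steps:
L(W) = -4
c(B) = 2 (c(B) = 2*((B + B)/(B + B)) = 2*((2*B)/((2*B))) = 2*((2*B)*(1/(2*B))) = 2*1 = 2)
-568*(-1/(19*(L(-2) - 25))) + c(-26)/4431 = -568*(-1/(19*(-4 - 25))) + 2/4431 = -568/((-29*(-19))) + 2*(1/4431) = -568/551 + 2/4431 = -2515706/2441481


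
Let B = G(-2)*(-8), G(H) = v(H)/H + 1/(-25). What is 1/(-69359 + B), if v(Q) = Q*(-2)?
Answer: -25/1733567 ≈ -1.4421e-5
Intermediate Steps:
v(Q) = -2*Q
G(H) = -51/25 (G(H) = (-2*H)/H + 1/(-25) = -2 + 1*(-1/25) = -2 - 1/25 = -51/25)
B = 408/25 (B = -51/25*(-8) = 408/25 ≈ 16.320)
1/(-69359 + B) = 1/(-69359 + 408/25) = 1/(-1733567/25) = -25/1733567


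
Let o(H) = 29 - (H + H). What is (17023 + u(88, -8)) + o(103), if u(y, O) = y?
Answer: 16934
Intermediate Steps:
o(H) = 29 - 2*H
(17023 + u(88, -8)) + o(103) = (17023 + 88) + (29 - 2*103) = 17111 + (29 - 206) = 17111 - 177 = 16934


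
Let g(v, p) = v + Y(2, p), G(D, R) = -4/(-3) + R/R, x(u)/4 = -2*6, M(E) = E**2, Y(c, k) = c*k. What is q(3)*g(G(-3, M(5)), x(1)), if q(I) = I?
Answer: -281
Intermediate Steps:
x(u) = -48 (x(u) = 4*(-2*6) = 4*(-12) = -48)
G(D, R) = 7/3 (G(D, R) = -4*(-1/3) + 1 = 4/3 + 1 = 7/3)
g(v, p) = v + 2*p
q(3)*g(G(-3, M(5)), x(1)) = 3*(7/3 + 2*(-48)) = 3*(7/3 - 96) = 3*(-281/3) = -281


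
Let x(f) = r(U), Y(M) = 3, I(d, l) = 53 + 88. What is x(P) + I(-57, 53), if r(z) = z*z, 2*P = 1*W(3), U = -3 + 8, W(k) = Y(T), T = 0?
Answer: 166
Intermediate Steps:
I(d, l) = 141
W(k) = 3
U = 5
P = 3/2 (P = (1*3)/2 = (1/2)*3 = 3/2 ≈ 1.5000)
r(z) = z**2
x(f) = 25 (x(f) = 5**2 = 25)
x(P) + I(-57, 53) = 25 + 141 = 166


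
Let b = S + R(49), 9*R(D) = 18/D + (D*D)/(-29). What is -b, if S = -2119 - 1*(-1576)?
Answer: 7061554/12789 ≈ 552.16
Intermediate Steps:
R(D) = 2/D - D²/261 (R(D) = (18/D + (D*D)/(-29))/9 = (18/D + D²*(-1/29))/9 = (18/D - D²/29)/9 = 2/D - D²/261)
S = -543 (S = -2119 + 1576 = -543)
b = -7061554/12789 (b = -543 + (1/261)*(522 - 1*49³)/49 = -543 + (1/261)*(1/49)*(522 - 1*117649) = -543 + (1/261)*(1/49)*(522 - 117649) = -543 + (1/261)*(1/49)*(-117127) = -543 - 117127/12789 = -7061554/12789 ≈ -552.16)
-b = -1*(-7061554/12789) = 7061554/12789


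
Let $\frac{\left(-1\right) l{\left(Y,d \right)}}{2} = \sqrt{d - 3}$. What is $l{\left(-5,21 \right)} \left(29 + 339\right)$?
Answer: $- 2208 \sqrt{2} \approx -3122.6$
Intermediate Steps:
$l{\left(Y,d \right)} = - 2 \sqrt{-3 + d}$ ($l{\left(Y,d \right)} = - 2 \sqrt{d - 3} = - 2 \sqrt{-3 + d}$)
$l{\left(-5,21 \right)} \left(29 + 339\right) = - 2 \sqrt{-3 + 21} \left(29 + 339\right) = - 2 \sqrt{18} \cdot 368 = - 2 \cdot 3 \sqrt{2} \cdot 368 = - 6 \sqrt{2} \cdot 368 = - 2208 \sqrt{2}$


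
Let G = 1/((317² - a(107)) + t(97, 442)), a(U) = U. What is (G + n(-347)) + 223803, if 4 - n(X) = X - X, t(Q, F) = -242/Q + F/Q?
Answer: 2179265606075/9737254 ≈ 2.2381e+5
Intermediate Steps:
n(X) = 4 (n(X) = 4 - (X - X) = 4 - 1*0 = 4 + 0 = 4)
G = 97/9737254 (G = 1/((317² - 1*107) + (-242 + 442)/97) = 1/((100489 - 107) + (1/97)*200) = 1/(100382 + 200/97) = 1/(9737254/97) = 97/9737254 ≈ 9.9617e-6)
(G + n(-347)) + 223803 = (97/9737254 + 4) + 223803 = 38949113/9737254 + 223803 = 2179265606075/9737254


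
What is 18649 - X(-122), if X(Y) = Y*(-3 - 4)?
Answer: 17795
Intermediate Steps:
X(Y) = -7*Y (X(Y) = Y*(-7) = -7*Y)
18649 - X(-122) = 18649 - (-7)*(-122) = 18649 - 1*854 = 18649 - 854 = 17795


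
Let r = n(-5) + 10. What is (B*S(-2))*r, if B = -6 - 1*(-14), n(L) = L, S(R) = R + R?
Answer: -160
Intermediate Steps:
S(R) = 2*R
r = 5 (r = -5 + 10 = 5)
B = 8 (B = -6 + 14 = 8)
(B*S(-2))*r = (8*(2*(-2)))*5 = (8*(-4))*5 = -32*5 = -160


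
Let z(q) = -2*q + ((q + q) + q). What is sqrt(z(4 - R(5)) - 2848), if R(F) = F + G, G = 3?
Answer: 2*I*sqrt(713) ≈ 53.404*I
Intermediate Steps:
R(F) = 3 + F (R(F) = F + 3 = 3 + F)
z(q) = q (z(q) = -2*q + (2*q + q) = -2*q + 3*q = q)
sqrt(z(4 - R(5)) - 2848) = sqrt((4 - (3 + 5)) - 2848) = sqrt((4 - 1*8) - 2848) = sqrt((4 - 8) - 2848) = sqrt(-4 - 2848) = sqrt(-2852) = 2*I*sqrt(713)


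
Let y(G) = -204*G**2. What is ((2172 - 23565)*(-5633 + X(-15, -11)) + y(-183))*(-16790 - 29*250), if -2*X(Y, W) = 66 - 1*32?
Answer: -2741490203760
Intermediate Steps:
X(Y, W) = -17 (X(Y, W) = -(66 - 1*32)/2 = -(66 - 32)/2 = -1/2*34 = -17)
((2172 - 23565)*(-5633 + X(-15, -11)) + y(-183))*(-16790 - 29*250) = ((2172 - 23565)*(-5633 - 17) - 204*(-183)**2)*(-16790 - 29*250) = (-21393*(-5650) - 204*33489)*(-16790 - 7250) = (120870450 - 6831756)*(-24040) = 114038694*(-24040) = -2741490203760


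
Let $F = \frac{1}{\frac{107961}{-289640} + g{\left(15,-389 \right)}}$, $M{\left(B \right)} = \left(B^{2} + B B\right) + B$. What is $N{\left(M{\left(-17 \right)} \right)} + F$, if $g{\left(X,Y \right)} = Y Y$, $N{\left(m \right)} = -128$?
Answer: $- \frac{5610048539672}{43828506479} \approx -128.0$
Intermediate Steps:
$M{\left(B \right)} = B + 2 B^{2}$ ($M{\left(B \right)} = \left(B^{2} + B^{2}\right) + B = 2 B^{2} + B = B + 2 B^{2}$)
$g{\left(X,Y \right)} = Y^{2}$
$F = \frac{289640}{43828506479}$ ($F = \frac{1}{\frac{107961}{-289640} + \left(-389\right)^{2}} = \frac{1}{107961 \left(- \frac{1}{289640}\right) + 151321} = \frac{1}{- \frac{107961}{289640} + 151321} = \frac{1}{\frac{43828506479}{289640}} = \frac{289640}{43828506479} \approx 6.6085 \cdot 10^{-6}$)
$N{\left(M{\left(-17 \right)} \right)} + F = -128 + \frac{289640}{43828506479} = - \frac{5610048539672}{43828506479}$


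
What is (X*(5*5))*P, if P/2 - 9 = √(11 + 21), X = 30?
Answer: 13500 + 6000*√2 ≈ 21985.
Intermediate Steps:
P = 18 + 8*√2 (P = 18 + 2*√(11 + 21) = 18 + 2*√32 = 18 + 2*(4*√2) = 18 + 8*√2 ≈ 29.314)
(X*(5*5))*P = (30*(5*5))*(18 + 8*√2) = (30*25)*(18 + 8*√2) = 750*(18 + 8*√2) = 13500 + 6000*√2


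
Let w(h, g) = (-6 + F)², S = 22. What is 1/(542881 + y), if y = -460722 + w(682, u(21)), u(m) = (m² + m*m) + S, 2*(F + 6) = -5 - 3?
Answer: 1/82415 ≈ 1.2134e-5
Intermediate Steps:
F = -10 (F = -6 + (-5 - 3)/2 = -6 + (½)*(-8) = -6 - 4 = -10)
u(m) = 22 + 2*m² (u(m) = (m² + m*m) + 22 = (m² + m²) + 22 = 2*m² + 22 = 22 + 2*m²)
w(h, g) = 256 (w(h, g) = (-6 - 10)² = (-16)² = 256)
y = -460466 (y = -460722 + 256 = -460466)
1/(542881 + y) = 1/(542881 - 460466) = 1/82415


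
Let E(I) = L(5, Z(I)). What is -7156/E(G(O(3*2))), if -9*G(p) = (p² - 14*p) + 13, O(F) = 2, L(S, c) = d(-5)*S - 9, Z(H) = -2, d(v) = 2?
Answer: -7156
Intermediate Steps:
L(S, c) = -9 + 2*S (L(S, c) = 2*S - 9 = -9 + 2*S)
G(p) = -13/9 - p²/9 + 14*p/9 (G(p) = -((p² - 14*p) + 13)/9 = -(13 + p² - 14*p)/9 = -13/9 - p²/9 + 14*p/9)
E(I) = 1 (E(I) = -9 + 2*5 = -9 + 10 = 1)
-7156/E(G(O(3*2))) = -7156/1 = -7156*1 = -7156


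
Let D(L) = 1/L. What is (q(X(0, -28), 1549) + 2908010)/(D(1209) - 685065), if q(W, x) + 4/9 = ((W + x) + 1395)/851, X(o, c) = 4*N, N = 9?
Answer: -4487903109209/1057252934976 ≈ -4.2449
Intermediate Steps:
X(o, c) = 36 (X(o, c) = 4*9 = 36)
q(W, x) = 9151/7659 + W/851 + x/851 (q(W, x) = -4/9 + ((W + x) + 1395)/851 = -4/9 + (1395 + W + x)*(1/851) = -4/9 + (1395/851 + W/851 + x/851) = 9151/7659 + W/851 + x/851)
(q(X(0, -28), 1549) + 2908010)/(D(1209) - 685065) = ((9151/7659 + (1/851)*36 + (1/851)*1549) + 2908010)/(1/1209 - 685065) = ((9151/7659 + 36/851 + 1549/851) + 2908010)/(1/1209 - 685065) = (23416/7659 + 2908010)/(-828243584/1209) = (22272472006/7659)*(-1209/828243584) = -4487903109209/1057252934976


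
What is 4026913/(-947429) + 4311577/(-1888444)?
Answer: -11689512778905/1789166610476 ≈ -6.5335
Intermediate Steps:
4026913/(-947429) + 4311577/(-1888444) = 4026913*(-1/947429) + 4311577*(-1/1888444) = -4026913/947429 - 4311577/1888444 = -11689512778905/1789166610476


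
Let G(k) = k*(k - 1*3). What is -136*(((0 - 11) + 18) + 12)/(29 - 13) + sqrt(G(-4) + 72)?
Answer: -303/2 ≈ -151.50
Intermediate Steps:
G(k) = k*(-3 + k) (G(k) = k*(k - 3) = k*(-3 + k))
-136*(((0 - 11) + 18) + 12)/(29 - 13) + sqrt(G(-4) + 72) = -136*(((0 - 11) + 18) + 12)/(29 - 13) + sqrt(-4*(-3 - 4) + 72) = -136*((-11 + 18) + 12)/16 + sqrt(-4*(-7) + 72) = -136*(7 + 12)/16 + sqrt(28 + 72) = -2584/16 + sqrt(100) = -136*19/16 + 10 = -323/2 + 10 = -303/2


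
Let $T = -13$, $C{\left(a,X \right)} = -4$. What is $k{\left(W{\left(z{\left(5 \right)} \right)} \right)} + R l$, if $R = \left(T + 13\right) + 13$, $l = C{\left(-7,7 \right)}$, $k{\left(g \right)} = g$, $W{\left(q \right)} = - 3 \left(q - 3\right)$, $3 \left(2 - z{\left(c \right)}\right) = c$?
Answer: $-44$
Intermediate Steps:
$z{\left(c \right)} = 2 - \frac{c}{3}$
$W{\left(q \right)} = 9 - 3 q$ ($W{\left(q \right)} = - 3 \left(-3 + q\right) = 9 - 3 q$)
$l = -4$
$R = 13$ ($R = \left(-13 + 13\right) + 13 = 0 + 13 = 13$)
$k{\left(W{\left(z{\left(5 \right)} \right)} \right)} + R l = \left(9 - 3 \left(2 - \frac{5}{3}\right)\right) + 13 \left(-4\right) = \left(9 - 3 \left(2 - \frac{5}{3}\right)\right) - 52 = \left(9 - 1\right) - 52 = 8 - 52 = -44$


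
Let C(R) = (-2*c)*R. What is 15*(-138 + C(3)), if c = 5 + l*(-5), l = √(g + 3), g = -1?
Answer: -2520 + 450*√2 ≈ -1883.6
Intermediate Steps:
l = √2 (l = √(-1 + 3) = √2 ≈ 1.4142)
c = 5 - 5*√2 (c = 5 + √2*(-5) = 5 - 5*√2 ≈ -2.0711)
C(R) = R*(-10 + 10*√2) (C(R) = (-2*(5 - 5*√2))*R = (-10 + 10*√2)*R = R*(-10 + 10*√2))
15*(-138 + C(3)) = 15*(-138 + 10*3*(-1 + √2)) = 15*(-138 + (-30 + 30*√2)) = 15*(-168 + 30*√2) = -2520 + 450*√2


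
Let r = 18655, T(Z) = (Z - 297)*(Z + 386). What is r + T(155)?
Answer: -58167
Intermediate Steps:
T(Z) = (-297 + Z)*(386 + Z)
r + T(155) = 18655 + (-114642 + 155² + 89*155) = 18655 + (-114642 + 24025 + 13795) = 18655 - 76822 = -58167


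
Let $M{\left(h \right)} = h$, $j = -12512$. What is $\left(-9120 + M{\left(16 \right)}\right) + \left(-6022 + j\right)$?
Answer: $-27638$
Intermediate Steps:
$\left(-9120 + M{\left(16 \right)}\right) + \left(-6022 + j\right) = \left(-9120 + 16\right) - 18534 = -9104 - 18534 = -27638$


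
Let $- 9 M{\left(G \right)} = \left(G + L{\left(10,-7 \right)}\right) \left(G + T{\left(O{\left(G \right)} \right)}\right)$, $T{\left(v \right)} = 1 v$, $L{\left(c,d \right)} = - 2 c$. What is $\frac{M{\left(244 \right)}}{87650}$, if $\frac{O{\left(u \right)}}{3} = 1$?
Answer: $- \frac{27664}{394425} \approx -0.070138$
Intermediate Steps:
$O{\left(u \right)} = 3$ ($O{\left(u \right)} = 3 \cdot 1 = 3$)
$T{\left(v \right)} = v$
$M{\left(G \right)} = - \frac{\left(-20 + G\right) \left(3 + G\right)}{9}$ ($M{\left(G \right)} = - \frac{\left(G - 20\right) \left(G + 3\right)}{9} = - \frac{\left(G - 20\right) \left(3 + G\right)}{9} = - \frac{\left(-20 + G\right) \left(3 + G\right)}{9}$)
$\frac{M{\left(244 \right)}}{87650} = \frac{\frac{20}{3} - \frac{244^{2}}{9} + \frac{17}{9} \cdot 244}{87650} = \left(\frac{20}{3} - \frac{59536}{9} + \frac{4148}{9}\right) \frac{1}{87650} = \left(- \frac{55328}{9}\right) \frac{1}{87650} = - \frac{27664}{394425}$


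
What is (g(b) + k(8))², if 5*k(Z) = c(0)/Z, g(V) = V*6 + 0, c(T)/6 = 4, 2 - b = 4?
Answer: 3249/25 ≈ 129.96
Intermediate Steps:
b = -2 (b = 2 - 1*4 = 2 - 4 = -2)
c(T) = 24 (c(T) = 6*4 = 24)
g(V) = 6*V (g(V) = 6*V + 0 = 6*V)
k(Z) = 24/(5*Z) (k(Z) = (24/Z)/5 = 24/(5*Z))
(g(b) + k(8))² = (6*(-2) + (24/5)/8)² = (-12 + (24/5)*(⅛))² = (-12 + ⅗)² = (-57/5)² = 3249/25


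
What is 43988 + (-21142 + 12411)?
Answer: 35257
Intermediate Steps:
43988 + (-21142 + 12411) = 43988 - 8731 = 35257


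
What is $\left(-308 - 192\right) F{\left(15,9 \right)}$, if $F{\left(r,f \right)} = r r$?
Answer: $-112500$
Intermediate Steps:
$F{\left(r,f \right)} = r^{2}$
$\left(-308 - 192\right) F{\left(15,9 \right)} = \left(-308 - 192\right) 15^{2} = \left(-500\right) 225 = -112500$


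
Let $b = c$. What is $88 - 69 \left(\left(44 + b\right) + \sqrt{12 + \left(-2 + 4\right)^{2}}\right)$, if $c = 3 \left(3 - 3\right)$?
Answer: $-3224$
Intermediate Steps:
$c = 0$ ($c = 3 \cdot 0 = 0$)
$b = 0$
$88 - 69 \left(\left(44 + b\right) + \sqrt{12 + \left(-2 + 4\right)^{2}}\right) = 88 - 69 \left(\left(44 + 0\right) + \sqrt{12 + \left(-2 + 4\right)^{2}}\right) = 88 - 69 \left(44 + \sqrt{12 + 2^{2}}\right) = 88 - 69 \left(44 + \sqrt{12 + 4}\right) = 88 - 69 \left(44 + \sqrt{16}\right) = 88 - 69 \left(44 + 4\right) = 88 - 3312 = -3224$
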